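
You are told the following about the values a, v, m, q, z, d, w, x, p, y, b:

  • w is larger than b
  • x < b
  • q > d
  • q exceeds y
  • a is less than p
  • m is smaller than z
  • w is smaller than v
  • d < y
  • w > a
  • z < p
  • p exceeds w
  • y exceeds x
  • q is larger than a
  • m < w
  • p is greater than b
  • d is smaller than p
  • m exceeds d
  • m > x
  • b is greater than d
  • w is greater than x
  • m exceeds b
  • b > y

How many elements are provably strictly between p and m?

The relations place m below p. An element lies strictly between them when it is forced above m and also forced below p.
Above m: {z, w, v}. Below p: {x, d, y, b, a, z, w}.
Intersection: {z, w} — 2.

2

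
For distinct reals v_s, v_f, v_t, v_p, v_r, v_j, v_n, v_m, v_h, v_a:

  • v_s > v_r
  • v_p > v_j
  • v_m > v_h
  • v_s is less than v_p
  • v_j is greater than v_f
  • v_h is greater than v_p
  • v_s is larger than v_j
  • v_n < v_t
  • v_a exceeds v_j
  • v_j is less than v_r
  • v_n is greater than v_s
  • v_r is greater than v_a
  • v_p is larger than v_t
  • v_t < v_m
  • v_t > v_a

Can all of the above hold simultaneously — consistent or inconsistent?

The single ordering v_f < v_j < v_a < v_r < v_s < v_n < v_t < v_p < v_h < v_m satisfies every listed relation, so no contradiction arises.

consistent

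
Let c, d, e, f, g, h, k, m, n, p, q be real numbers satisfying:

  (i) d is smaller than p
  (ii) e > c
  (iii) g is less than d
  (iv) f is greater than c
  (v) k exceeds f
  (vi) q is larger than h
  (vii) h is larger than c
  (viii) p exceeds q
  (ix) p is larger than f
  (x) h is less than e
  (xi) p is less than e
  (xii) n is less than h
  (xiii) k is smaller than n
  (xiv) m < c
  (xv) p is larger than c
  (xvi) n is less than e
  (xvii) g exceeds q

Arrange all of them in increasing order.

m < c < f < k < n < h < q < g < d < p < e

Nothing is placed below m, so it is least; from there m < c; c < f; f < k; k < n; n < h; h < q; q < g; g < d; d < p; p < e, each given directly.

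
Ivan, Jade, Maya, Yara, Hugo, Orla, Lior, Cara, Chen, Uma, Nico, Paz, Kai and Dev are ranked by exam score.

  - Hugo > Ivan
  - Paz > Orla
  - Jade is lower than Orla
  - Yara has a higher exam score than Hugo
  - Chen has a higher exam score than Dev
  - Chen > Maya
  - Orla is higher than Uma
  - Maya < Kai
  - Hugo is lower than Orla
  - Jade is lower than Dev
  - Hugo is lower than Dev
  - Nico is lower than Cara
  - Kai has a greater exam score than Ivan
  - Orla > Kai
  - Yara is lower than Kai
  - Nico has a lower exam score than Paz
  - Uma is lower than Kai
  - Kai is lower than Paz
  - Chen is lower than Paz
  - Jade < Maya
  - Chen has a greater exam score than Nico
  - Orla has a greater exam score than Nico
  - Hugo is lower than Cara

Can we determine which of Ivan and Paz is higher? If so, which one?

Link the given pairs in sequence: Ivan < Hugo; Hugo < Dev; Dev < Chen; Chen < Paz.
Chaining these gives Ivan < Hugo < Dev < Chen < Paz.
So Paz is higher.

Paz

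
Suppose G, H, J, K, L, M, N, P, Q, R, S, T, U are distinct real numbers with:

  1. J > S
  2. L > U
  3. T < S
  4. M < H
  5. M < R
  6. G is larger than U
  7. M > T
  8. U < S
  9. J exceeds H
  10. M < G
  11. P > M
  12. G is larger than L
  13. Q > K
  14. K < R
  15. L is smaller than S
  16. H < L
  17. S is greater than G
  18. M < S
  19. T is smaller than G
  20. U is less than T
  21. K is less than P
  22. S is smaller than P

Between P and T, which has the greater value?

T < M and M < H give T < H.
With H < L: T < M < H < L.
Then L < G extends the chain to G.
With G < S: T < M < H < L < G < S.
With S < P: T < M < H < L < G < S < P.
So T < P; P is the larger of the two.

P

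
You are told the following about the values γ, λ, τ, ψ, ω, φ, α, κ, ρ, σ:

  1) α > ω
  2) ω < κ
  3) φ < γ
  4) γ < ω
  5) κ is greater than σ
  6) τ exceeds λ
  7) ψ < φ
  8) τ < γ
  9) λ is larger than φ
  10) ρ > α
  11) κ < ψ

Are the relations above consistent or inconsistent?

We have ω < κ stated directly, yet also κ < ψ < φ < λ < τ < γ < ω by chaining the others — so κ < ω. Contradiction.

inconsistent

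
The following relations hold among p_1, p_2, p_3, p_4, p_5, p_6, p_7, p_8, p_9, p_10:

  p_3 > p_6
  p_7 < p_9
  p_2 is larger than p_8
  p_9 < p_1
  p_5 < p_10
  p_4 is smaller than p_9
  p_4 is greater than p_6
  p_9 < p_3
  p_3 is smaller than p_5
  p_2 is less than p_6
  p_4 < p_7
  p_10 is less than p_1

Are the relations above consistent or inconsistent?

The single ordering p_8 < p_2 < p_6 < p_4 < p_7 < p_9 < p_3 < p_5 < p_10 < p_1 satisfies every listed relation, so no contradiction arises.

consistent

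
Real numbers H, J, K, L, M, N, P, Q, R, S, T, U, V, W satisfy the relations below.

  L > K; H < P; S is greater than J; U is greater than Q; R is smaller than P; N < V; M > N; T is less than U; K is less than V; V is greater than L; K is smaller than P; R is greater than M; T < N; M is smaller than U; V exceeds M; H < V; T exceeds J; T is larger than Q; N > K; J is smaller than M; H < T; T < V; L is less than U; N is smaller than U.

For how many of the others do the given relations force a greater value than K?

7

The elements the relations force above K are N, M, R, P, L, U, V — no chain reaches any other.
That is 7.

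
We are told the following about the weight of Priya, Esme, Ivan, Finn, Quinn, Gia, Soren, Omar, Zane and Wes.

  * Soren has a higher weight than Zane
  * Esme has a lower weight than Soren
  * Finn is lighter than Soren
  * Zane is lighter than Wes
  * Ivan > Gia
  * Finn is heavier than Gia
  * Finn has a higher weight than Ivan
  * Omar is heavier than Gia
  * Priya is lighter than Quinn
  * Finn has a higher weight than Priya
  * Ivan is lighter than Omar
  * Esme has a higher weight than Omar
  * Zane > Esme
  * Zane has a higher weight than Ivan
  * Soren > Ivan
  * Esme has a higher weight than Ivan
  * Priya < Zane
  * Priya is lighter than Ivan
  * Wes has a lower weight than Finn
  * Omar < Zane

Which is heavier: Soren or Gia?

Soren

Gia < Ivan < Omar < Esme < Zane < Wes < Finn < Soren, by transitivity through Ivan, Omar, Esme, Zane, Wes, Finn.
So Gia < Soren; Soren is the heavier of the two.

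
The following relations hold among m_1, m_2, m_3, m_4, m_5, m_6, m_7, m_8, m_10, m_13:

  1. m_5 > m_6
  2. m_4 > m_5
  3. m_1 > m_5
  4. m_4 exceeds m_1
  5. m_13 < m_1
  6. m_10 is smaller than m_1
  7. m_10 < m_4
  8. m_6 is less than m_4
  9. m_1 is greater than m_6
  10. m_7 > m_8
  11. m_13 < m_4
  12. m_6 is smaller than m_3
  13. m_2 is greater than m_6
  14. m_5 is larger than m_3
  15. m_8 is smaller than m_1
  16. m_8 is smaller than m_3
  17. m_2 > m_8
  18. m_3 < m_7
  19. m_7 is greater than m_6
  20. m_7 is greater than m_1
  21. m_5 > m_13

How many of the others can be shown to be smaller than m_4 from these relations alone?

7

The elements the relations force below m_4 are m_6, m_8, m_13, m_3, m_5, m_10, m_1 — no chain reaches any other.
That is 7.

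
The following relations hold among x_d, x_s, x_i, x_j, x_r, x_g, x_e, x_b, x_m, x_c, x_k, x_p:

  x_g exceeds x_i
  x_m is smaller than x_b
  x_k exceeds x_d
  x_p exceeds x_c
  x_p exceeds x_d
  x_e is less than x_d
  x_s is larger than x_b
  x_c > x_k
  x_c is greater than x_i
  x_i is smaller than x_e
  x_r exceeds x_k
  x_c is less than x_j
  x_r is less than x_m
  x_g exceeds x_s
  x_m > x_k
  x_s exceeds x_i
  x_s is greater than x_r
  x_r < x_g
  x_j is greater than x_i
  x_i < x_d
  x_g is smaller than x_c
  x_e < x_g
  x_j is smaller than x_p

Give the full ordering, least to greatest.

Nothing is placed below x_i, so it is least; from there x_i < x_e; x_e < x_d; x_d < x_k; x_k < x_r; x_r < x_m; x_m < x_b; x_b < x_s; x_s < x_g; x_g < x_c; x_c < x_j; x_j < x_p, each given directly.

x_i < x_e < x_d < x_k < x_r < x_m < x_b < x_s < x_g < x_c < x_j < x_p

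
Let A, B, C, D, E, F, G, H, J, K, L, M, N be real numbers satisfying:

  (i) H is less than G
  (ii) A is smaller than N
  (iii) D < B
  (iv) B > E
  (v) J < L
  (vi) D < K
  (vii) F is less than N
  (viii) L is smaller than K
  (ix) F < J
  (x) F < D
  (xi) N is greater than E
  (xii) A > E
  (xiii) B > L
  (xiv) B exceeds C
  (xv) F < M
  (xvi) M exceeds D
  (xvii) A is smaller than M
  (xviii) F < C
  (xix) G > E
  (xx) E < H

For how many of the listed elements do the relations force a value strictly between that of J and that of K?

1

The relations place J below K. An element lies strictly between them when it is forced above J and also forced below K.
Above J: {L, B}. Below K: {F, L, D}.
Intersection: {L} — 1.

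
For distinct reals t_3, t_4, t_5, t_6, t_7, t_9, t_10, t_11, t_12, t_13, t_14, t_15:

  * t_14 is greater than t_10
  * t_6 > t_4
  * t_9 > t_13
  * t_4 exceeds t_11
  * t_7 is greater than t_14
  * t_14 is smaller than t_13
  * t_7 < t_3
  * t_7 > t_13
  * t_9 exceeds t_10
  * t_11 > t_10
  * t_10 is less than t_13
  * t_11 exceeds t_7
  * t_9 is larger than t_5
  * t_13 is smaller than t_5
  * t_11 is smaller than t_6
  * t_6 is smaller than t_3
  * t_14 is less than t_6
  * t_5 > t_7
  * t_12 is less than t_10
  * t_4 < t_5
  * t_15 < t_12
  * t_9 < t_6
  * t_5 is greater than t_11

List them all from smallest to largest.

Nothing is placed below t_15, so it is least; from there t_15 < t_12; t_12 < t_10; t_10 < t_14; t_14 < t_13; t_13 < t_7; t_7 < t_11; t_11 < t_4; t_4 < t_5; t_5 < t_9; t_9 < t_6; t_6 < t_3, each given directly.

t_15 < t_12 < t_10 < t_14 < t_13 < t_7 < t_11 < t_4 < t_5 < t_9 < t_6 < t_3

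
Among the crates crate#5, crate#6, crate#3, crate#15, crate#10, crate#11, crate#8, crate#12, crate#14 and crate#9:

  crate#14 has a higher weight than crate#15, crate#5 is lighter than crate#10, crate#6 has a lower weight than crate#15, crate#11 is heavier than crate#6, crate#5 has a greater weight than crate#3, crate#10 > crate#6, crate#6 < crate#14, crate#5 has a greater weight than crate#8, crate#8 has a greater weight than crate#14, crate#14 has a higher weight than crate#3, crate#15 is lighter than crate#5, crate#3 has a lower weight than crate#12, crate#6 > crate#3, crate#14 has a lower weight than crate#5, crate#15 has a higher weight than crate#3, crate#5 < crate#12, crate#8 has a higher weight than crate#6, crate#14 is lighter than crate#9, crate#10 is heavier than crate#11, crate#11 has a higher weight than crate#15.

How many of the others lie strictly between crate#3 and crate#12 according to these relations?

5

The relations place crate#3 below crate#12. An element lies strictly between them when it is forced above crate#3 and also forced below crate#12.
Above crate#3: {crate#6, crate#15, crate#11, crate#14, crate#8, crate#5, crate#10, crate#9}. Below crate#12: {crate#6, crate#15, crate#14, crate#8, crate#5}.
Intersection: {crate#6, crate#15, crate#14, crate#8, crate#5} — 5.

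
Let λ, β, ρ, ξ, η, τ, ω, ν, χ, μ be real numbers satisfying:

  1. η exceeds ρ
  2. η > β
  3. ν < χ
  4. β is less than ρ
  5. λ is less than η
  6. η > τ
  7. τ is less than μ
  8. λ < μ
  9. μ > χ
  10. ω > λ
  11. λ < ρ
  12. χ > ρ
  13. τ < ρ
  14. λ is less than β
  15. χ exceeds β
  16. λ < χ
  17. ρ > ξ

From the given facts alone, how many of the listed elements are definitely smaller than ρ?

4

The elements the relations force below ρ are λ, τ, β, ξ — no chain reaches any other.
That is 4.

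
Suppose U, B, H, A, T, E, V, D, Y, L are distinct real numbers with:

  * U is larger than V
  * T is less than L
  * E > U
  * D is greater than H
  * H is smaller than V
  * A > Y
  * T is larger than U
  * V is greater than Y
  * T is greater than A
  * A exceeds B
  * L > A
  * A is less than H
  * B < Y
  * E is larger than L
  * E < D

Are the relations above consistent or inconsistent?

consistent

Every relation is compatible with B < Y < A < H < V < U < T < L < E < D; the set is consistent.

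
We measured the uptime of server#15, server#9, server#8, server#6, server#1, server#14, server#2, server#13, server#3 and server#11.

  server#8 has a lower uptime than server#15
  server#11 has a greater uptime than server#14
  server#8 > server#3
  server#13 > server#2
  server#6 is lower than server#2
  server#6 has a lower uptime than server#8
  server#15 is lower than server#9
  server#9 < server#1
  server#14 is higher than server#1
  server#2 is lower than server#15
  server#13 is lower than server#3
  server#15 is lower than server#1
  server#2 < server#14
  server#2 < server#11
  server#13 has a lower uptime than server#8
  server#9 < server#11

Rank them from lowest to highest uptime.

server#6 < server#2 < server#13 < server#3 < server#8 < server#15 < server#9 < server#1 < server#14 < server#11

Nothing is placed below server#6, so it is least; from there server#6 < server#2; server#2 < server#13; server#13 < server#3; server#3 < server#8; server#8 < server#15; server#15 < server#9; server#9 < server#1; server#1 < server#14; server#14 < server#11, each given directly.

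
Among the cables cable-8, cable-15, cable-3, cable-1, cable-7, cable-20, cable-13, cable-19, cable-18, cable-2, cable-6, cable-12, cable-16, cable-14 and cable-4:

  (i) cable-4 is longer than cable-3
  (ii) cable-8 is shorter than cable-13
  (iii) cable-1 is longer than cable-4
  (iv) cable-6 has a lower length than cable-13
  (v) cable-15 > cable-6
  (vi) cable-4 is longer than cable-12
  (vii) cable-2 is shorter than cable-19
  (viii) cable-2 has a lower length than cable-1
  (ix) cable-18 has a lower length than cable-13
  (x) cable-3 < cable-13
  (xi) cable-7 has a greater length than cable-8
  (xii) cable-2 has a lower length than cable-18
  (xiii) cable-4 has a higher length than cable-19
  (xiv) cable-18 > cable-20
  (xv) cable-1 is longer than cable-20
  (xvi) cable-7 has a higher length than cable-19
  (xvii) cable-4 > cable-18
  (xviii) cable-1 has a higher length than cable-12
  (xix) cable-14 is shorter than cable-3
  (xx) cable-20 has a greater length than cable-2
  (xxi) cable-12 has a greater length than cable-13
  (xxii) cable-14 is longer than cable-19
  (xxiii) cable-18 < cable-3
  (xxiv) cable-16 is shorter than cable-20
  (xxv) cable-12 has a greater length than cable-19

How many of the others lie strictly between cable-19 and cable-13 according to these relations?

The relations place cable-19 below cable-13. An element lies strictly between them when it is forced above cable-19 and also forced below cable-13.
Above cable-19: {cable-14, cable-3, cable-7, cable-12, cable-4, cable-1}. Below cable-13: {cable-6, cable-16, cable-8, cable-2, cable-20, cable-18, cable-14, cable-3}.
Intersection: {cable-14, cable-3} — 2.

2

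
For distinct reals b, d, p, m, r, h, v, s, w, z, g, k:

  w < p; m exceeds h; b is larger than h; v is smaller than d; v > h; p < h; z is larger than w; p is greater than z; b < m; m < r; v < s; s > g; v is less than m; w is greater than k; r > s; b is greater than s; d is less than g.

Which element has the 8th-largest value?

The consecutive relations fix a unique order: k < w < z < p < h < v < d < g < s < b < m < r.
The 8th largest is h.

h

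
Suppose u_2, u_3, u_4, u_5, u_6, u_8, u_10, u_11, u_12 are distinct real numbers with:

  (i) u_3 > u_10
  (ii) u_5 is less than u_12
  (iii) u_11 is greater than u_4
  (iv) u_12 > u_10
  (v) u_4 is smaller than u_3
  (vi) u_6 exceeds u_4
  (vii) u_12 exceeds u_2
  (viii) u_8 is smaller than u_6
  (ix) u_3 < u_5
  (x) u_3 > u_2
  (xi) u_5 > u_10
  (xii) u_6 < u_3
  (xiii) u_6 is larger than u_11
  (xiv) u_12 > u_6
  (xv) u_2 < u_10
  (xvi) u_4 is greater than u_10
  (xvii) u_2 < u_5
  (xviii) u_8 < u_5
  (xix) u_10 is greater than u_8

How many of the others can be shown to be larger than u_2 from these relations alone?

From u_2 the given relations immediately reach u_10, u_3, u_5, u_12.
From those, u_4 — 5 in total.
From those, u_11, u_6 — 7 in total.
Nothing else is reachable above u_2; 7 in all.

7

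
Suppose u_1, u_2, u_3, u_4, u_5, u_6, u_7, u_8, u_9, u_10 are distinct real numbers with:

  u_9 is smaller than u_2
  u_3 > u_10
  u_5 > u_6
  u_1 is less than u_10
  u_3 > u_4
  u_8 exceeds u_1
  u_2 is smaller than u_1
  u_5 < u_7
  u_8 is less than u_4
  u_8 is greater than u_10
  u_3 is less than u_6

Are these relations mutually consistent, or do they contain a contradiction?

Every relation is compatible with u_9 < u_2 < u_1 < u_10 < u_8 < u_4 < u_3 < u_6 < u_5 < u_7; the set is consistent.

consistent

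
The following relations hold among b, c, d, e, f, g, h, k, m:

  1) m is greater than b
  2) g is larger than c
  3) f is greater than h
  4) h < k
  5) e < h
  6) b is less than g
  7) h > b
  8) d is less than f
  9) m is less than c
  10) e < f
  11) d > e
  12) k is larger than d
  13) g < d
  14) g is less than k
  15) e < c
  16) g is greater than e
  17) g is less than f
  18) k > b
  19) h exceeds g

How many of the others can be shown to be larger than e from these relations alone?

6

From e the given relations immediately reach c, g, d, h, f.
From those, k — 6 in total.
No other element is forced above e by the given relations, so the count is 6.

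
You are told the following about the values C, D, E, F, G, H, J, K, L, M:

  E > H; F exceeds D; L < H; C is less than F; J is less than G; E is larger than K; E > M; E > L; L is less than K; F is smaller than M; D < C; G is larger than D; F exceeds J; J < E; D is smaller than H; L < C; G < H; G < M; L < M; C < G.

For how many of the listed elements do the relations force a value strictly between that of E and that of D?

The relations place D below E. An element lies strictly between them when it is forced above D and also forced below E.
Above D: {C, G, F, M, H}. Below E: {L, J, K, C, G, F, M, H}.
Intersection: {C, G, F, M, H} — 5.

5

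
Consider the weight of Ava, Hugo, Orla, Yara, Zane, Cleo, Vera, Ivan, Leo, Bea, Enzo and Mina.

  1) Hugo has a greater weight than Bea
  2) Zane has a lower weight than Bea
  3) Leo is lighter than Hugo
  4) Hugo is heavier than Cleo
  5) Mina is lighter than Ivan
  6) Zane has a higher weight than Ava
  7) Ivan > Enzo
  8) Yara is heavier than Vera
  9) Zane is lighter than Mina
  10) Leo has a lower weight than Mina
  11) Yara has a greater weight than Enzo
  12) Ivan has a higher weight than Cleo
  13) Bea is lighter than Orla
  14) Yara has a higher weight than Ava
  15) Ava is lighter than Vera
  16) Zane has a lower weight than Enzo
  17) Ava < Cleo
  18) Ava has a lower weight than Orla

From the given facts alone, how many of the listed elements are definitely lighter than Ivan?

6

Directly below Ivan: Cleo, Enzo, Mina.
One step further: Ava, Zane, Leo (6 so far).
Nothing else is reachable below Ivan; 6 in all.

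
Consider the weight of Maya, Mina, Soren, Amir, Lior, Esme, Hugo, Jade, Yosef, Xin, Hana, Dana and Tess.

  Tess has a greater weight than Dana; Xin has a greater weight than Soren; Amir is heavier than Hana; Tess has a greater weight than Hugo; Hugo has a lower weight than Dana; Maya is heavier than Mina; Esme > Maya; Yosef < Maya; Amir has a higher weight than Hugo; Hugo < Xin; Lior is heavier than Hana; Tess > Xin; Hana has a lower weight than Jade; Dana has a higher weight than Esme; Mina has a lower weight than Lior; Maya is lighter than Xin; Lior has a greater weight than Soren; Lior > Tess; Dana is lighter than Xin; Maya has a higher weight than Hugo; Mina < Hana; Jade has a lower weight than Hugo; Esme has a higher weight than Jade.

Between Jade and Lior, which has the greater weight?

Chaining the given relations: Jade < Hugo < Maya < Esme < Dana < Xin < Tess < Lior.
So Jade < Lior; Lior is the heavier of the two.

Lior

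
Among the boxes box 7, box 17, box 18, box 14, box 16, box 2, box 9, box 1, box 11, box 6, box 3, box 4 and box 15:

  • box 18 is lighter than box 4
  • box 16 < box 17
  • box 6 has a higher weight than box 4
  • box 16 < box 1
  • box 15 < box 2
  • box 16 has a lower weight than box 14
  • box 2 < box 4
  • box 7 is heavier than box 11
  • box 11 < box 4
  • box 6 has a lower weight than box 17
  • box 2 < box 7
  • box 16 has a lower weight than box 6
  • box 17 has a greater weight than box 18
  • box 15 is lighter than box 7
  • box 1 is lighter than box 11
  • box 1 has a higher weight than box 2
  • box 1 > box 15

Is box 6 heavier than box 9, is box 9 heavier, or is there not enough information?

undetermined

Following every chain through box 9: nothing is chained to box 9.
box 6 is not reached, and no chain runs the other way from box 6 to box 9.
So the given relations leave the order of box 9 and box 6 undetermined.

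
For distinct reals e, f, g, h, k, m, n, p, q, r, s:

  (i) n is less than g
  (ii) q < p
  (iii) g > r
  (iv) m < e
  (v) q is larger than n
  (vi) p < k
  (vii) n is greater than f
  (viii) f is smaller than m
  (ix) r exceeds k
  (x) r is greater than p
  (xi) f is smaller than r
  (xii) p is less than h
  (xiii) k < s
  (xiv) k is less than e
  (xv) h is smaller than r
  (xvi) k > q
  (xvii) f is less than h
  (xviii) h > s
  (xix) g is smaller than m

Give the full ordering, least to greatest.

f < n < q < p < k < s < h < r < g < m < e

The consecutive links are each given: f < n; n < q; q < p; p < k; k < s; s < h; h < r; r < g; g < m; m < e.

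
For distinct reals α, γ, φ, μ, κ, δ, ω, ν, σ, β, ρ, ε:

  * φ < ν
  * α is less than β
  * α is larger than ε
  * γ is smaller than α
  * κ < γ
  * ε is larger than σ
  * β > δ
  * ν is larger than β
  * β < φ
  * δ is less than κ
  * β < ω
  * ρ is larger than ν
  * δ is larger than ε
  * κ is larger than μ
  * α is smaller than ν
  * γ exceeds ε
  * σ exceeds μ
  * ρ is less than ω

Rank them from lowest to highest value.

μ < σ < ε < δ < κ < γ < α < β < φ < ν < ρ < ω

The consecutive links are each given: μ < σ; σ < ε; ε < δ; δ < κ; κ < γ; γ < α; α < β; β < φ; φ < ν; ν < ρ; ρ < ω.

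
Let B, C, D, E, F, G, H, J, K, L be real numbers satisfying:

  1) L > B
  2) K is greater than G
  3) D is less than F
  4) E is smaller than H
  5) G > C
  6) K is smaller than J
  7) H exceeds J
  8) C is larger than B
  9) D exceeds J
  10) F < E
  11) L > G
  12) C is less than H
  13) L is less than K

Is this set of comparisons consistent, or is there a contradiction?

The single ordering B < C < G < L < K < J < D < F < E < H satisfies every listed relation, so no contradiction arises.

consistent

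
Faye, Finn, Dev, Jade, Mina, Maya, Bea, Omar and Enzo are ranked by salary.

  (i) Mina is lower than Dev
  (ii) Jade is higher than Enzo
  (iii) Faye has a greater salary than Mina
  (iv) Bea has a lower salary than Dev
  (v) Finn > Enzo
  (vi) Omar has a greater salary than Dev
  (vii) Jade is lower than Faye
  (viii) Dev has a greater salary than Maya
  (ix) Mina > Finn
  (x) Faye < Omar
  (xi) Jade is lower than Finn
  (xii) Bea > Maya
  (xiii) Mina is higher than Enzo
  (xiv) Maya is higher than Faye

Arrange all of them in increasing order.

Enzo < Jade < Finn < Mina < Faye < Maya < Bea < Dev < Omar

The consecutive links are each given: Enzo < Jade; Jade < Finn; Finn < Mina; Mina < Faye; Faye < Maya; Maya < Bea; Bea < Dev; Dev < Omar.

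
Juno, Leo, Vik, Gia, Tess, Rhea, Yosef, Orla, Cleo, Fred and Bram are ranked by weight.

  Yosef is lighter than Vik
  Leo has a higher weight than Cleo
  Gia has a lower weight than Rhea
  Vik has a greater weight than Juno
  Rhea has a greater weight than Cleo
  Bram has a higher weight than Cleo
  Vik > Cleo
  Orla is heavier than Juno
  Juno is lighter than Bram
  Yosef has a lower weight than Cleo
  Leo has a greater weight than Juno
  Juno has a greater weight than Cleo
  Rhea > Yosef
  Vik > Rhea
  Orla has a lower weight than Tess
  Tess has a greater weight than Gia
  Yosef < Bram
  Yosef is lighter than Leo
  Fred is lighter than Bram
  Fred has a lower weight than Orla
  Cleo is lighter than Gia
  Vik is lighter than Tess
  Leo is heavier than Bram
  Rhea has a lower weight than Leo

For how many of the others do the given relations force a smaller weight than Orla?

From Orla the given relations immediately reach Fred, Juno.
From those, Cleo — 3 in total.
From those, Yosef — 4 in total.
Nothing else is reachable below Orla; 4 in all.

4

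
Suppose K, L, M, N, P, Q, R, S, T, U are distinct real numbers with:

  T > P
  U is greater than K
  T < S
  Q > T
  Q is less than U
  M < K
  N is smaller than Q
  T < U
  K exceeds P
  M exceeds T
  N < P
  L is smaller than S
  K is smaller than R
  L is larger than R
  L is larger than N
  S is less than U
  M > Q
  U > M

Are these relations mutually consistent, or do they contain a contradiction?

consistent

The single ordering N < P < T < Q < M < K < R < L < S < U satisfies every listed relation, so no contradiction arises.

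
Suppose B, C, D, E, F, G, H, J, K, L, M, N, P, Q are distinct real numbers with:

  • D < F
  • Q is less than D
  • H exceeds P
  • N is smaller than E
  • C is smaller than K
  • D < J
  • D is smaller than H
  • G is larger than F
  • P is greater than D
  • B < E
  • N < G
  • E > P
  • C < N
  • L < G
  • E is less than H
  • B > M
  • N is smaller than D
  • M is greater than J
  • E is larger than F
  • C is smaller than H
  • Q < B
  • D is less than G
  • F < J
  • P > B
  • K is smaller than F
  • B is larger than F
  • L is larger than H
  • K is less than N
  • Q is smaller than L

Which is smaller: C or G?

C < K < N < D < F < J < M < B < E < H < L < G, by transitivity through K, N, D, F, J, M, B, E, H, L.
So C < G; C is the smaller of the two.

C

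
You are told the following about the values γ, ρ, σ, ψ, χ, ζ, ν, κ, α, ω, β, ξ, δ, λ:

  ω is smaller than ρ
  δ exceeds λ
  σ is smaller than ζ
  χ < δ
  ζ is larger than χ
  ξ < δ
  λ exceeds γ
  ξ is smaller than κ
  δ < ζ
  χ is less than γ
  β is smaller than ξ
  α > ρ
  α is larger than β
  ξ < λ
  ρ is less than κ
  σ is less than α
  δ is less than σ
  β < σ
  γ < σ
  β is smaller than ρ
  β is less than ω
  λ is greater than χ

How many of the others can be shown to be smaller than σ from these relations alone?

6

The elements the relations force below σ are β, χ, γ, ξ, λ, δ — no chain reaches any other.
That is 6.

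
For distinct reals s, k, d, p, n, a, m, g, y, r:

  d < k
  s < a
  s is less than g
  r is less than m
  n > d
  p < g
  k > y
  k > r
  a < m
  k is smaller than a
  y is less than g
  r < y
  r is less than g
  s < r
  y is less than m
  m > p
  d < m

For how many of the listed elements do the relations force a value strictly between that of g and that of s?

2

The relations place s below g. An element lies strictly between them when it is forced above s and also forced below g.
Above s: {r, y, k, a, m}. Below g: {p, r, y}.
Intersection: {r, y} — 2.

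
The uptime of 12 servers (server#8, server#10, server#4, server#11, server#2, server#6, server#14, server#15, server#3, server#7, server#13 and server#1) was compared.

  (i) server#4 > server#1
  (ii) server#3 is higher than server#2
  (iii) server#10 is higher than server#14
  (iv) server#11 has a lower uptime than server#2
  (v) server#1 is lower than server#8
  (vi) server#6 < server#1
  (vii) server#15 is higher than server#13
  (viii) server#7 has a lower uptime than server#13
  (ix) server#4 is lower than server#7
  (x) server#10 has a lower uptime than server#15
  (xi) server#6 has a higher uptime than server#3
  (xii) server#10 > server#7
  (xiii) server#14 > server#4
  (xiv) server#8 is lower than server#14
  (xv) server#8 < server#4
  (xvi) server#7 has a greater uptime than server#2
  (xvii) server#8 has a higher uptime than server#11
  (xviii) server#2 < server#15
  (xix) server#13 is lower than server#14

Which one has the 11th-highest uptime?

server#2

The consecutive relations fix a unique order: server#11 < server#2 < server#3 < server#6 < server#1 < server#8 < server#4 < server#7 < server#13 < server#14 < server#10 < server#15.
Counting 11 from the largest end gives server#2.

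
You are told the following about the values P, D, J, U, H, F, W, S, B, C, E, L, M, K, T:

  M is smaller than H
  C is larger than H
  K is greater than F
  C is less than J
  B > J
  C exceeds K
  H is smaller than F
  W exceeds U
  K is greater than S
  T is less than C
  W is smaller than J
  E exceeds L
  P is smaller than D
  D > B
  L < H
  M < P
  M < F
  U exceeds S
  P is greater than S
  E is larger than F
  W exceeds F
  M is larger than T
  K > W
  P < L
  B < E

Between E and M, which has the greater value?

Following the relations from M: M < P < L < H < F < W < K < C < J < B < E.
So M < E; E is the larger of the two.

E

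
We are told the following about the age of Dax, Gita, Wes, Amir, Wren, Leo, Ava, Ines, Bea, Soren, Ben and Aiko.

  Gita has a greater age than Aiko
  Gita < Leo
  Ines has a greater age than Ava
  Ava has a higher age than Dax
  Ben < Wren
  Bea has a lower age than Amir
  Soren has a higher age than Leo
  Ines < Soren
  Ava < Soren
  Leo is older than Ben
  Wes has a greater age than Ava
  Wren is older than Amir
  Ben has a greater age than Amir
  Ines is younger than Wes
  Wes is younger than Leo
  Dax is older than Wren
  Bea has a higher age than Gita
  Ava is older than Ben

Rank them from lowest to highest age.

The consecutive links are each given: Aiko < Gita; Gita < Bea; Bea < Amir; Amir < Ben; Ben < Wren; Wren < Dax; Dax < Ava; Ava < Ines; Ines < Wes; Wes < Leo; Leo < Soren.

Aiko < Gita < Bea < Amir < Ben < Wren < Dax < Ava < Ines < Wes < Leo < Soren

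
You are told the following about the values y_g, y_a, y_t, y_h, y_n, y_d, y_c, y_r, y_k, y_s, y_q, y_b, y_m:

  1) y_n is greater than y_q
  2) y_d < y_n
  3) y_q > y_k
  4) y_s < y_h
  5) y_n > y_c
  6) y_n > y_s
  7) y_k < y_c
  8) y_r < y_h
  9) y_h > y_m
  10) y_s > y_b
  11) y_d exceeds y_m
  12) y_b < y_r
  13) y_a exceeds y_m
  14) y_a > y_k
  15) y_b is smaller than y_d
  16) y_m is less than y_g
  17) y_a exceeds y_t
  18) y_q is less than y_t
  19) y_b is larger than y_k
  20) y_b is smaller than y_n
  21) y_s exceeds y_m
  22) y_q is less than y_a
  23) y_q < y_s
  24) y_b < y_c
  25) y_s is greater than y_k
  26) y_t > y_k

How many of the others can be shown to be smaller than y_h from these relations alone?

From y_h the given relations immediately reach y_m, y_r, y_s.
From those, y_k, y_q, y_b — 6 in total.
Nothing else is reachable below y_h; 6 in all.

6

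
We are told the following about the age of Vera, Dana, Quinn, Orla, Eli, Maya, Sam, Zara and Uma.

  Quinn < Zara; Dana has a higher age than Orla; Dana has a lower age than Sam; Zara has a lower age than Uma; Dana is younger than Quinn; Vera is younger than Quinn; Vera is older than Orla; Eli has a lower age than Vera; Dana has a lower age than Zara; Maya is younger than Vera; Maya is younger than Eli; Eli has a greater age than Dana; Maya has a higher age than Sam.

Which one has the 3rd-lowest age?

Chaining the given pairs: Orla < Dana < Sam < Maya < Eli < Vera < Quinn < Zara < Uma.
Counting 3 from the smallest end gives Sam.

Sam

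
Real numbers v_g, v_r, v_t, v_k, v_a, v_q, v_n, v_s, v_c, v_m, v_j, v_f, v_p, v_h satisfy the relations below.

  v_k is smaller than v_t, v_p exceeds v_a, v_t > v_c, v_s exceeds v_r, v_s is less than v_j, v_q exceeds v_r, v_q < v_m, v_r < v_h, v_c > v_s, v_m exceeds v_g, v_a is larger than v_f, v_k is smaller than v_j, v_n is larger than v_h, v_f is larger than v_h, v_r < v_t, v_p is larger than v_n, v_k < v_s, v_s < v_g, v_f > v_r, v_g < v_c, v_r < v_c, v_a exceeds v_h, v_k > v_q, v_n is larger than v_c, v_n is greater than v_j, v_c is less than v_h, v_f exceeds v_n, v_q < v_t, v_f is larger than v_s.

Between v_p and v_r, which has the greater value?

The relevant relations are v_r < v_q; v_q < v_k; v_k < v_s; v_s < v_g; v_g < v_c; v_c < v_h; v_h < v_n; v_n < v_f; v_f < v_a; v_a < v_p.
Together: v_r < v_q < v_k < v_s < v_g < v_c < v_h < v_n < v_f < v_a < v_p.
So v_r < v_p; v_p is the larger of the two.

v_p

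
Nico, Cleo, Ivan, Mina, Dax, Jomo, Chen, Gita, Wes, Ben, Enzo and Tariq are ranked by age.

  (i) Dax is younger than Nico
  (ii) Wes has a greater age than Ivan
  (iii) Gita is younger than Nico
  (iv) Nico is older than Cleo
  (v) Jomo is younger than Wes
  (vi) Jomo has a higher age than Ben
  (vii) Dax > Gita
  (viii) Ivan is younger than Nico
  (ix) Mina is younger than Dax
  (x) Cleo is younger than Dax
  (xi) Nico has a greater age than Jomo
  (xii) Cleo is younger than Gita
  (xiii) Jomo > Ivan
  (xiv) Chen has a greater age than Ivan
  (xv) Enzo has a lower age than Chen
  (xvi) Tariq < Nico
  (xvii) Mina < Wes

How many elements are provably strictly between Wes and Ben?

Chaining upward from Ben reaches: Jomo, Nico.
Chaining downward from Wes reaches: Mina, Ivan, Jomo.
Strictly between Ben and Wes are those in both lists: Jomo — 1 element.

1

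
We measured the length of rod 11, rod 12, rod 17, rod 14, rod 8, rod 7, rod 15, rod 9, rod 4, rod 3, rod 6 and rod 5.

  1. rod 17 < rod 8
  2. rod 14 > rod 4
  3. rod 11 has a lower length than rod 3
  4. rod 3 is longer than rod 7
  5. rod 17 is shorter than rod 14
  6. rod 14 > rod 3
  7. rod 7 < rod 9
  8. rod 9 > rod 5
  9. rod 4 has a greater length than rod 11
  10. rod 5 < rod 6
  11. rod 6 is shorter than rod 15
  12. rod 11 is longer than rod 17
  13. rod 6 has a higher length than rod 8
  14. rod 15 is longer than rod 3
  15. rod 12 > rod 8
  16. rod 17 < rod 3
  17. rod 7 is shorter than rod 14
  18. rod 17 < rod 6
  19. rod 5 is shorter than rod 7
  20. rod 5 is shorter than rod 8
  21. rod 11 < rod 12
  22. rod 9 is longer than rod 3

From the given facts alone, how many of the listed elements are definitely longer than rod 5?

8

Directly above rod 5: rod 7, rod 8, rod 6, rod 9.
One step further: rod 3, rod 14, rod 15, rod 12 (8 so far).
No other element is forced above rod 5 by the given relations, so the count is 8.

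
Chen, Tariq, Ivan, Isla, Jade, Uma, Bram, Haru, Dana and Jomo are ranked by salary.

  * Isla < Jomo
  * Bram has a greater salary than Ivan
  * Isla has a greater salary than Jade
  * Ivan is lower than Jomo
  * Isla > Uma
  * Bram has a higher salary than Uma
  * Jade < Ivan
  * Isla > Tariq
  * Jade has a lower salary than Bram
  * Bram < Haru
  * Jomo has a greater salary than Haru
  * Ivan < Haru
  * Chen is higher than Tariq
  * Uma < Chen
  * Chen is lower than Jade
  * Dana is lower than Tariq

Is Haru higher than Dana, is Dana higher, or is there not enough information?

Following the relations from Dana: Dana < Tariq < Chen < Jade < Ivan < Bram < Haru.
So Haru is higher.

Haru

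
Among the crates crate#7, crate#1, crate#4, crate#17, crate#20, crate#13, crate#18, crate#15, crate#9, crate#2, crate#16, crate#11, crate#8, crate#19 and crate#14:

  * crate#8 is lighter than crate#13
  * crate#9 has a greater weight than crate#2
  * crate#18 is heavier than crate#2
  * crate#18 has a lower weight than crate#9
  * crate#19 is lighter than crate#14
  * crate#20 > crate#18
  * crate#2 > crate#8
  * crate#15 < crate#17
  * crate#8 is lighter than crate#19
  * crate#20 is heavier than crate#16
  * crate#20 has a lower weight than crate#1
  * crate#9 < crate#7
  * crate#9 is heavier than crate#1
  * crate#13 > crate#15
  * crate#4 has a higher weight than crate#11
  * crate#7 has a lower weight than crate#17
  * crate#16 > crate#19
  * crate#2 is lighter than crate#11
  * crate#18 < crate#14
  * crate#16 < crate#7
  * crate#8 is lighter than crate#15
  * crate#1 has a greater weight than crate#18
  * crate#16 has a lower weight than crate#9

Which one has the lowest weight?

crate#8

crate#2 is not least since crate#8 < crate#2; crate#19 is not least since crate#8 < crate#19; crate#16 is not least since crate#19 < crate#16; crate#15 is not least since crate#8 < crate#15; crate#18 is not least since crate#2 < crate#18; crate#11 is not least since crate#2 < crate#11; crate#20 is not least since crate#16 < crate#20; crate#13 is not least since crate#8 < crate#13; crate#4 is not least since crate#11 < crate#4; crate#14 is not least since crate#18 < crate#14; crate#1 is not least since crate#18 < crate#1; crate#9 is not least since crate#2 < crate#9; crate#7 is not least since crate#9 < crate#7; crate#17 is not least since crate#7 < crate#17.
Only crate#8 has nothing below it, so crate#8 is the lowest weight.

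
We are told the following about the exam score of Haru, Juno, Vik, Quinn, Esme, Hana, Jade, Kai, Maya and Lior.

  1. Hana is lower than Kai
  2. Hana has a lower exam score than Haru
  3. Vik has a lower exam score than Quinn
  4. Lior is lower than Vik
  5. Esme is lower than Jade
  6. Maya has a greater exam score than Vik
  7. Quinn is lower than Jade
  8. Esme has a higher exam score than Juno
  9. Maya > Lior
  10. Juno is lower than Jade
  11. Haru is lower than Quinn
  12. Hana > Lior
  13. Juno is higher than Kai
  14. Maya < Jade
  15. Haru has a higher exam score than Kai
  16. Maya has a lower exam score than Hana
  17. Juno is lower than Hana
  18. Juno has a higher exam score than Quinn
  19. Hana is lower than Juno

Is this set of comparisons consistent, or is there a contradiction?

We have Juno < Hana stated directly, yet also Hana < Kai < Haru < Quinn < Juno by chaining the others — so Hana < Juno. Contradiction.

inconsistent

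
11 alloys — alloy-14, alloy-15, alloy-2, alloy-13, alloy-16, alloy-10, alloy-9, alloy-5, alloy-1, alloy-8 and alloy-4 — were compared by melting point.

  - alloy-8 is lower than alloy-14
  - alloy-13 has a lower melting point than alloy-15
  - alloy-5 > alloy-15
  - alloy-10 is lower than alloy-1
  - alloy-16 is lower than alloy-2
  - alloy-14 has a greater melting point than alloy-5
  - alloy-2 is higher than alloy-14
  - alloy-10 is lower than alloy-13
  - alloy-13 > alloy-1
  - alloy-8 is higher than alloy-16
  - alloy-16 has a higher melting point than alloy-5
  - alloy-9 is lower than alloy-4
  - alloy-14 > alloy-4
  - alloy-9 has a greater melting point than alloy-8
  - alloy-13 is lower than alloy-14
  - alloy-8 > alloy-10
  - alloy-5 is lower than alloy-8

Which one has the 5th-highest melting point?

Piecing the relations together gives one ordering: alloy-10 < alloy-1 < alloy-13 < alloy-15 < alloy-5 < alloy-16 < alloy-8 < alloy-9 < alloy-4 < alloy-14 < alloy-2.
Counting 5 from the largest end gives alloy-8.

alloy-8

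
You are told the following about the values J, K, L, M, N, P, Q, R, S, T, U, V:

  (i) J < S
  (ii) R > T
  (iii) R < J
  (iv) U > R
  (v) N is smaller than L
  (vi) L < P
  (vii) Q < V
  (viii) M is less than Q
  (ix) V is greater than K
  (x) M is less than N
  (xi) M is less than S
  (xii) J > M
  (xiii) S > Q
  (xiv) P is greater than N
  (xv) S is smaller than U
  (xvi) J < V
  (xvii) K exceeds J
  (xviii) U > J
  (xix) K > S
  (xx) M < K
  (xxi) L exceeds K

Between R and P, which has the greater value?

The relevant relations are R < J; J < S; S < K; K < L; L < P.
Together: R < J < S < K < L < P.
So R < P; P is the larger of the two.

P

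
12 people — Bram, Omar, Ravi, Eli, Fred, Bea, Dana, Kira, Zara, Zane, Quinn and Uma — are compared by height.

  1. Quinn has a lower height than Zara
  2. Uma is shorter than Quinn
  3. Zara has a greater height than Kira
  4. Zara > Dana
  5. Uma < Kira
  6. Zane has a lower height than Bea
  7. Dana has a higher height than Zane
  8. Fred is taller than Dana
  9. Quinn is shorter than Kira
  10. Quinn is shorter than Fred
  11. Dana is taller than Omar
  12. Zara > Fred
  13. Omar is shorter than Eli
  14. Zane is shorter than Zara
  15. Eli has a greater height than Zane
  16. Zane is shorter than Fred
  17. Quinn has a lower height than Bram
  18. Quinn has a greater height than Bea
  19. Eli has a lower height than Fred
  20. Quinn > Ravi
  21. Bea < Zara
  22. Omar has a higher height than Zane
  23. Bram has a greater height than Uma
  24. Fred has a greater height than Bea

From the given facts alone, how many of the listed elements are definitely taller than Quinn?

4

From Quinn the given relations immediately reach Kira, Fred, Zara, Bram.
No other element is forced above Quinn by the given relations, so the count is 4.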